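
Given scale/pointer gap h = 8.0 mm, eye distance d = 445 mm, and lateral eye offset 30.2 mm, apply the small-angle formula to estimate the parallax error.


error = h * offset / d
= 8.0 * 30.2 / 445
= 0.5429

0.5429


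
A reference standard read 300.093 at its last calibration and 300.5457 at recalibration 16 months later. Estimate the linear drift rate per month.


rate = (v2 - v1) / months
= (300.5457 - 300.093) / 16
= 0.4527 / 16
= 0.0283

0.0283


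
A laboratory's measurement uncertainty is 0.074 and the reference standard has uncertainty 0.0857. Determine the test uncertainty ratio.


TUR = u_lab / u_ref
= 0.074 / 0.0857
= 0.8635

0.8635


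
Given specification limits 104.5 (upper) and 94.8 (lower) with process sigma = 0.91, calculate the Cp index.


Cp = (USL - LSL) / (6 * sigma)
= (104.5 - 94.8) / (6 * 0.91)
= 9.7000 / 5.4600
= 1.7766

1.7766


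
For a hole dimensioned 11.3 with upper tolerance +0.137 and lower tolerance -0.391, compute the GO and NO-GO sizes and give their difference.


GO = nominal - lower_tol (smallest hole = maximum material condition)
GO = 11.3 - 0.391 = 10.909
NO-GO = nominal + upper_tol (largest hole = least material condition)
NO-GO = 11.3 + 0.137 = 11.437
spread = NO-GO - GO = 11.437 - 10.909 = 0.5280

0.5280


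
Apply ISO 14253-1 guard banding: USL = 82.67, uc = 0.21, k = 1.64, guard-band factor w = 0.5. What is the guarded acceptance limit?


U = k * uc = 1.64 * 0.21 = 0.3444
guard band g = w * U = 0.5 * 0.3444 = 0.1722
AL = USL - g = 82.67 - 0.1722
AL = 82.4978

82.4978


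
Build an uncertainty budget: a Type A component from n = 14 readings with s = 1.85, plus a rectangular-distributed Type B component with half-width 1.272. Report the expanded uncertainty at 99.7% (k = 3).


u_A = s / sqrt(n) = 1.85 / sqrt(14) = 0.4944333
u_B = half_width / sqrt(3) = 1.272 / sqrt(3) = 0.73438954
uc = sqrt(u_A^2 + u_B^2) = sqrt(0.4944333^2 + 0.73438954^2) = 0.88532044
U = k * uc = 3 * 0.88532044
U = 2.6560

2.6560


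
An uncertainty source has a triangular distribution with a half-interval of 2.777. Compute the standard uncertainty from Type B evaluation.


u_B = half_width / sqrt(6)
u_B = 2.777 / 2.4494897
u_B = 1.1337

1.1337


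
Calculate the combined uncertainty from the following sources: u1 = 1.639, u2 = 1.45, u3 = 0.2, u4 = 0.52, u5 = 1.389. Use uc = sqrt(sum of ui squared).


uc = sqrt(1.639^2 + 1.45^2 + 0.2^2 + 0.52^2 + 1.389^2)
uc = sqrt(7.028542)
uc = 2.6511

2.6511


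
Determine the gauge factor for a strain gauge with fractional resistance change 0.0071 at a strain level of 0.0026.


GF = (dR/R) / epsilon
= 0.0071 / 0.0026
= 2.7308

2.7308


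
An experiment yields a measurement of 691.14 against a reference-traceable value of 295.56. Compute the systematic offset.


Systematic error = measured - true
= 691.14 - 295.56
= 395.5800

395.5800


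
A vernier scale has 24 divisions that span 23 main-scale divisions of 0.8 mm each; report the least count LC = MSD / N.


LC = MSD / n_div
= 0.8 / 24
= 0.0333

0.0333


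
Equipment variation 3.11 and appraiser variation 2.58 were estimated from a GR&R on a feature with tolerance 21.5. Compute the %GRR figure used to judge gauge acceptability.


GRR = sqrt(EV^2 + AV^2) = sqrt(3.11^2 + 2.58^2) = 4.0408539
%GRR = GRR / tol * 100 = 4.0408539 / 21.5 * 100
%GRR = 18.7947

18.7947


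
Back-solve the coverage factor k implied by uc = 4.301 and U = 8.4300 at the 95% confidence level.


k = U / uc
k = 8.4300 / 4.301
k = 1.96

1.96


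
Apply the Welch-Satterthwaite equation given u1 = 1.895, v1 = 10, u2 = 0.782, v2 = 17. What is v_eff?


uc = sqrt(u1^2 + u2^2) = sqrt(1.895^2 + 0.782^2) = 2.050012
v_eff = uc^4 / (u1^4/v1 + u2^4/v2)
= 2.050012^4 / (1.895^4/10 + 0.782^4/17)
= 17.66142 / 1.3115438
v_eff = 13.4661

13.4661


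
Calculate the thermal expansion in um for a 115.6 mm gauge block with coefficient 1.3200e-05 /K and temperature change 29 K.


dL = L * alpha * dT
= 115.6 * 1.3200e-05 * 29
= 0.0442517 mm
dL_um = 0.0442517 * 1000 = 44.2517 um

44.2517


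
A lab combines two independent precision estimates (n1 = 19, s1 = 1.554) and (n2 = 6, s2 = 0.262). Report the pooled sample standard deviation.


s_p = sqrt(((n1-1)*s1^2 + (n2-1)*s2^2) / (n1+n2-2))
numerator = (19-1)*1.554^2 + (6-1)*0.262^2 = 43.468488 + 0.34322 = 43.811708
denominator = 19 + 6 - 2 = 23
s_p^2 = 43.811708 / 23 = 1.9048569
s_p = sqrt(1.9048569) = 1.3802

1.3802


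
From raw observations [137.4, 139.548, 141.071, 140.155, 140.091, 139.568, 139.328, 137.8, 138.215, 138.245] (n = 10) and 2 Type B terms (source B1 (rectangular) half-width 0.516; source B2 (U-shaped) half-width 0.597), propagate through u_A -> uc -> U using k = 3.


mean = (137.4 + 139.548 + 141.071 + 140.155 + 140.091 + 139.568 + 139.328 + 137.8 + 138.215 + 138.245) / 10 = 139.1421
s = sqrt(sum((x - mean)^2)/(n-1)) = 1.1798392
u_A = s / sqrt(n) = 1.1798392 / sqrt(10) = 0.37309791
u_B1 = 0.516 / sqrt(3) = 0.29791274
u_B2 = 0.597 / sqrt(2) = 0.42214275
uc = sqrt(0.37309791^2 + 0.29791274^2 + 0.42214275^2) = 0.6373057
U = k * uc = 3 * 0.6373057
U = 1.9119

1.9119


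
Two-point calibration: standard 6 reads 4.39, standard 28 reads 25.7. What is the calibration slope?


slope = (y2 - y1) / (x2 - x1)
= (25.7 - 4.39) / (28 - 6)
= 21.3100 / 22
= 0.9686

0.9686


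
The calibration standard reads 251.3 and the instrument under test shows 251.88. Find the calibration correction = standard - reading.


Correction = standard - reading
= 251.3 - 251.88
= -0.5800

-0.5800


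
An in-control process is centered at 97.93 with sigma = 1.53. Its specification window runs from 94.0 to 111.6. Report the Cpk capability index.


Cpu = (USL - mean) / (3*sigma) = (111.6 - 97.93) / (3*1.53) = 2.9782
Cpl = (mean - LSL) / (3*sigma) = (97.93 - 94.0) / (3*1.53) = 0.8562
Cpk = min(Cpu, Cpl) = 0.8562

0.8562


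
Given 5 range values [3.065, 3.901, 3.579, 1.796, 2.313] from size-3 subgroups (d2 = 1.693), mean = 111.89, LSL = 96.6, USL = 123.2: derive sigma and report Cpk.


R_bar = (3.065 + 3.901 + 3.579 + 1.796 + 2.313) / 5 = 2.9308
sigma = R_bar / d2 = 2.9308 / 1.693 = 1.7311282
Cp = (USL - LSL)/(6*sigma) = (123.2 - 96.6)/(6*1.7311282) = 2.5610
Cpu = (123.2 - 111.89)/(3*1.7311282) = 2.1778
Cpl = (111.89 - 96.6)/(3*1.7311282) = 2.9441
Cpk = min(Cpu, Cpl) = 2.1778

2.1778


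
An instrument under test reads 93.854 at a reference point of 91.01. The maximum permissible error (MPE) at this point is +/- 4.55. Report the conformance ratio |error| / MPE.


e = indication - reference = 93.854 - 91.01 = 2.8440
|e| = 2.8440
ratio = |e| / MPE = 2.8440 / 4.55
ratio = 0.6251

0.6251


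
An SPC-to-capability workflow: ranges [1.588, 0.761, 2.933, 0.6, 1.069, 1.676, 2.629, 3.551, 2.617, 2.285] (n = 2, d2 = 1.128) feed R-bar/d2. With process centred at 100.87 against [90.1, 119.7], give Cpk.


R_bar = (1.588 + 0.761 + 2.933 + 0.6 + 1.069 + 1.676 + 2.629 + 3.551 + 2.617 + 2.285) / 10 = 1.9709
sigma = R_bar / d2 = 1.9709 / 1.128 = 1.7472518
Cp = (USL - LSL)/(6*sigma) = (119.7 - 90.1)/(6*1.7472518) = 2.8235
Cpu = (119.7 - 100.87)/(3*1.7472518) = 3.5923
Cpl = (100.87 - 90.1)/(3*1.7472518) = 2.0547
Cpk = min(Cpu, Cpl) = 2.0547

2.0547


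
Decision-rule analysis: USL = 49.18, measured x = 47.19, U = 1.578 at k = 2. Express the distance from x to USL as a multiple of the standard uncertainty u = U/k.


u = U / k = 1.578 / 2 = 0.789
margin = |USL - x| = |49.18 - 47.19| = 1.99
z = margin / u = 1.99 / 0.789
z = 2.5222

2.5222


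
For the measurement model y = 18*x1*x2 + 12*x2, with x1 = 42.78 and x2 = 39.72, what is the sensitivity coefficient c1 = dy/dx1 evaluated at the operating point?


y = 18*x1*x2 + 12*x2
dy/dx1 = 18*x2
Evaluate at x2 = 39.72: c1 = 18 * 39.72
c1 = 714.9600

714.9600


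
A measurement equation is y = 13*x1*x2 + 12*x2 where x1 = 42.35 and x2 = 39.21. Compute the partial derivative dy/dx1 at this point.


y = 13*x1*x2 + 12*x2
dy/dx1 = 13*x2
Evaluate at x2 = 39.21: c1 = 13 * 39.21
c1 = 509.7300

509.7300


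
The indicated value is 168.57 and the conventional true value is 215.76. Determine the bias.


Systematic error = measured - true
= 168.57 - 215.76
= -47.1900

-47.1900


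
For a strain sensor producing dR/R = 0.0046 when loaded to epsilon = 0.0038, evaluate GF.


GF = (dR/R) / epsilon
= 0.0046 / 0.0038
= 1.2105

1.2105


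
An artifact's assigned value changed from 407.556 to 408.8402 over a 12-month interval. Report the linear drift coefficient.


rate = (v2 - v1) / months
= (408.8402 - 407.556) / 12
= 1.2842 / 12
= 0.1070

0.1070


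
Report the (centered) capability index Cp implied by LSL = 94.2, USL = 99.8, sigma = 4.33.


Cp = (USL - LSL) / (6 * sigma)
= (99.8 - 94.2) / (6 * 4.33)
= 5.6000 / 25.9800
= 0.2156

0.2156


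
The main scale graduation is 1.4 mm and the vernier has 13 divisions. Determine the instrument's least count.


LC = MSD / n_div
= 1.4 / 13
= 0.1077

0.1077


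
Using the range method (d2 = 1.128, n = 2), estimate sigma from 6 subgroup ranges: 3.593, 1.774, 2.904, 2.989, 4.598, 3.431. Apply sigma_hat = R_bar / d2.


R_bar = (3.593 + 1.774 + 2.904 + 2.989 + 4.598 + 3.431) / 6
R_bar = 19.289 / 6 = 3.2148333
sigma_hat = R_bar / d2 = 3.2148333 / 1.128 = 2.8500

2.8500


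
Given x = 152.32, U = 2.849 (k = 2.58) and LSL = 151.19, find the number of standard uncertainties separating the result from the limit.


u = U / k = 2.849 / 2.58 = 1.1042636
margin = |LSL - x| = |151.19 - 152.32| = 1.13
z = margin / u = 1.13 / 1.1042636
z = 1.0233

1.0233


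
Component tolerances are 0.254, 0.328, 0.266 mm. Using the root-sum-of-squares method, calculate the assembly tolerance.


RSS = sqrt(0.254^2 + 0.328^2 + 0.266^2)
= sqrt(0.242856)
= 0.4928

0.4928


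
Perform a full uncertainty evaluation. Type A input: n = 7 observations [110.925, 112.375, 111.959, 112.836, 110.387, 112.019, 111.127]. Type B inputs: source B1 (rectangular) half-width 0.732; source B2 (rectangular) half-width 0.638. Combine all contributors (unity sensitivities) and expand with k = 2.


mean = (110.925 + 112.375 + 111.959 + 112.836 + 110.387 + 112.019 + 111.127) / 7 = 111.6611429
s = sqrt(sum((x - mean)^2)/(n-1)) = 0.87152327
u_A = s / sqrt(n) = 0.87152327 / sqrt(7) = 0.32940483
u_B1 = 0.732 / sqrt(3) = 0.4226204
u_B2 = 0.638 / sqrt(3) = 0.36834947
uc = sqrt(0.32940483^2 + 0.4226204^2 + 0.36834947^2) = 0.65022833
U = k * uc = 2 * 0.65022833
U = 1.3005

1.3005


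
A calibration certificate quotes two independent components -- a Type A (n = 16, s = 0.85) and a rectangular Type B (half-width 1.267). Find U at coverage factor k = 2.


u_A = s / sqrt(n) = 0.85 / sqrt(16) = 0.2125
u_B = half_width / sqrt(3) = 1.267 / sqrt(3) = 0.73150279
uc = sqrt(u_A^2 + u_B^2) = sqrt(0.2125^2 + 0.73150279^2) = 0.76174312
U = k * uc = 2 * 0.76174312
U = 1.5235

1.5235


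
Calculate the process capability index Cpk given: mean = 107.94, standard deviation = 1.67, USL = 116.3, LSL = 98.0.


Cpu = (USL - mean) / (3*sigma) = (116.3 - 107.94) / (3*1.67) = 1.6687
Cpl = (mean - LSL) / (3*sigma) = (107.94 - 98.0) / (3*1.67) = 1.9840
Cpk = min(Cpu, Cpl) = 1.6687

1.6687


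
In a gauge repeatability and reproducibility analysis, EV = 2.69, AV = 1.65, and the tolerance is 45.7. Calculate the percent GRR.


GRR = sqrt(EV^2 + AV^2) = sqrt(2.69^2 + 1.65^2) = 3.155725
%GRR = GRR / tol * 100 = 3.155725 / 45.7 * 100
%GRR = 6.9053

6.9053


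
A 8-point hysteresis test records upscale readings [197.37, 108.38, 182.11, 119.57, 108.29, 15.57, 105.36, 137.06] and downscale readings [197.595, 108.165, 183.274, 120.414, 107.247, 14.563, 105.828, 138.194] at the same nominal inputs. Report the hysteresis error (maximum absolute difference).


|197.37 - 197.595| = 0.2250
|108.38 - 108.165| = 0.2150
|182.11 - 183.274| = 1.1640
|119.57 - 120.414| = 0.8440
|108.29 - 107.247| = 1.0430
|15.57 - 14.563| = 1.0070
|105.36 - 105.828| = 0.4680
|137.06 - 138.194| = 1.1340
hysteresis = max(diffs) = 1.1640

1.1640


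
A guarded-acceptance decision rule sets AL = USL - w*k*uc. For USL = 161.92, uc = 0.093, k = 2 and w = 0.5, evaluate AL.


U = k * uc = 2 * 0.093 = 0.186
guard band g = w * U = 0.5 * 0.186 = 0.093
AL = USL - g = 161.92 - 0.093
AL = 161.8270

161.8270


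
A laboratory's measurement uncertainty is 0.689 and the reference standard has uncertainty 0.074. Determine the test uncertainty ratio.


TUR = u_lab / u_ref
= 0.689 / 0.074
= 9.3108

9.3108


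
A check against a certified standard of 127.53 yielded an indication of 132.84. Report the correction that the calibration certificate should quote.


Correction = standard - reading
= 127.53 - 132.84
= -5.3100

-5.3100


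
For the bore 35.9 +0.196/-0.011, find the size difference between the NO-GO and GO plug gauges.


GO = nominal - lower_tol (smallest hole = maximum material condition)
GO = 35.9 - 0.011 = 35.889
NO-GO = nominal + upper_tol (largest hole = least material condition)
NO-GO = 35.9 + 0.196 = 36.096
spread = NO-GO - GO = 36.096 - 35.889 = 0.2070

0.2070


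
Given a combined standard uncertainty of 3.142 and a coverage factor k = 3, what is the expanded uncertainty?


U = k * uc
U = 3 * 3.142
U = 9.4260

9.4260


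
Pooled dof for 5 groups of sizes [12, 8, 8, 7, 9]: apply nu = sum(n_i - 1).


nu = sum_i (n_i - 1)
nu = ((12 - 1) + (8 - 1) + (8 - 1) + (7 - 1) + (9 - 1))
nu = 11 + 7 + 7 + 6 + 8
nu = 39

39


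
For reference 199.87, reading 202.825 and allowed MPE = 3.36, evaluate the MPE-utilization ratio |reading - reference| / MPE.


e = indication - reference = 202.825 - 199.87 = 2.9550
|e| = 2.9550
ratio = |e| / MPE = 2.9550 / 3.36
ratio = 0.8795

0.8795


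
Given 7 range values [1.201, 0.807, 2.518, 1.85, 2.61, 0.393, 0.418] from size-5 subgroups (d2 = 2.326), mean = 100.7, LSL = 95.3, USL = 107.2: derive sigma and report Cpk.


R_bar = (1.201 + 0.807 + 2.518 + 1.85 + 2.61 + 0.393 + 0.418) / 7 = 1.3995714
sigma = R_bar / d2 = 1.3995714 / 2.326 = 0.60170739
Cp = (USL - LSL)/(6*sigma) = (107.2 - 95.3)/(6*0.60170739) = 3.2962
Cpu = (107.2 - 100.7)/(3*0.60170739) = 3.6009
Cpl = (100.7 - 95.3)/(3*0.60170739) = 2.9915
Cpk = min(Cpu, Cpl) = 2.9915

2.9915


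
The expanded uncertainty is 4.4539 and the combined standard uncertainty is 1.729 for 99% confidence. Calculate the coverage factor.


k = U / uc
k = 4.4539 / 1.729
k = 2.576

2.576


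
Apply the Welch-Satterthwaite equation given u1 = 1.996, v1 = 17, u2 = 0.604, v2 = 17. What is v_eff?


uc = sqrt(u1^2 + u2^2) = sqrt(1.996^2 + 0.604^2) = 2.0853853
v_eff = uc^4 / (u1^4/v1 + u2^4/v2)
= 2.0853853^4 / (1.996^4/17 + 0.604^4/17)
= 18.912338 / 0.94149848
v_eff = 20.0875

20.0875


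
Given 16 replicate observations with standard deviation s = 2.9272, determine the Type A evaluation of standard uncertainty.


u_A = s / sqrt(n)
u_A = 2.9272 / sqrt(16)
u_A = 2.9272 / 4
u_A = 0.7318

0.7318


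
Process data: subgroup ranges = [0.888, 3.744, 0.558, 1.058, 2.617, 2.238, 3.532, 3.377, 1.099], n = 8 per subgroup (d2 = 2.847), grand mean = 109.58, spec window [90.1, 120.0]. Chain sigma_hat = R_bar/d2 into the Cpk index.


R_bar = (0.888 + 3.744 + 0.558 + 1.058 + 2.617 + 2.238 + 3.532 + 3.377 + 1.099) / 9 = 2.1234444
sigma = R_bar / d2 = 2.1234444 / 2.847 = 0.74585332
Cp = (USL - LSL)/(6*sigma) = (120.0 - 90.1)/(6*0.74585332) = 6.6814
Cpu = (120.0 - 109.58)/(3*0.74585332) = 4.6569
Cpl = (109.58 - 90.1)/(3*0.74585332) = 8.7059
Cpk = min(Cpu, Cpl) = 4.6569

4.6569


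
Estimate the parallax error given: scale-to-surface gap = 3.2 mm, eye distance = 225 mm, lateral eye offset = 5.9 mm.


error = h * offset / d
= 3.2 * 5.9 / 225
= 0.0839

0.0839


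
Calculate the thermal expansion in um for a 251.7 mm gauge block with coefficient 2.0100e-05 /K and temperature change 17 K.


dL = L * alpha * dT
= 251.7 * 2.0100e-05 * 17
= 0.0860059 mm
dL_um = 0.0860059 * 1000 = 86.0059 um

86.0059


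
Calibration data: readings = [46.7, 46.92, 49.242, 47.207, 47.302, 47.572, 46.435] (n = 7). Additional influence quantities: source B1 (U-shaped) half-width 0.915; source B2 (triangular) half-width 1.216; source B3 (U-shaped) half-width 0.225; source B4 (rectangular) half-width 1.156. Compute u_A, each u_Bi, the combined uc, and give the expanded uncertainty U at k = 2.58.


mean = (46.7 + 46.92 + 49.242 + 47.207 + 47.302 + 47.572 + 46.435) / 7 = 47.33971429
s = sqrt(sum((x - mean)^2)/(n-1)) = 0.92155534
u_A = s / sqrt(n) = 0.92155534 / sqrt(7) = 0.34831518
u_B1 = 0.915 / sqrt(2) = 0.6470027
u_B2 = 1.216 / sqrt(6) = 0.49642992
u_B3 = 0.225 / sqrt(2) = 0.15909903
u_B4 = 1.156 / sqrt(3) = 0.66741691
uc = sqrt(0.34831518^2 + 0.6470027^2 + 0.49642992^2 + 0.15909903^2 + 0.66741691^2) = 1.121221
U = k * uc = 2.58 * 1.121221
U = 2.8928

2.8928


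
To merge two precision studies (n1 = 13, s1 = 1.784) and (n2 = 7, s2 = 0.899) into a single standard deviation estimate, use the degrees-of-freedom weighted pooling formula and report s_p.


s_p = sqrt(((n1-1)*s1^2 + (n2-1)*s2^2) / (n1+n2-2))
numerator = (13-1)*1.784^2 + (7-1)*0.899^2 = 38.191872 + 4.849206 = 43.041078
denominator = 13 + 7 - 2 = 18
s_p^2 = 43.041078 / 18 = 2.391171
s_p = sqrt(2.391171) = 1.5463

1.5463


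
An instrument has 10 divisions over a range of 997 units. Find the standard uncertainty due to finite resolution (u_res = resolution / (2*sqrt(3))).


resolution = range / divisions
resolution = 997 / 10 = 99.7
u_res = resolution / (2*sqrt(3))
u_res = 99.7 / 3.4641016
u_res = 28.7809

28.7809


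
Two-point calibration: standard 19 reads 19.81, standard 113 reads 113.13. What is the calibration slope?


slope = (y2 - y1) / (x2 - x1)
= (113.13 - 19.81) / (113 - 19)
= 93.3200 / 94
= 0.9928

0.9928


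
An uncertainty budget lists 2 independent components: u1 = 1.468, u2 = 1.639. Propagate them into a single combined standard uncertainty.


uc = sqrt(1.468^2 + 1.639^2)
uc = sqrt(4.841345)
uc = 2.2003

2.2003


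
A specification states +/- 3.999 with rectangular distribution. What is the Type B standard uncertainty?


u_B = half_width / sqrt(3)
u_B = 3.999 / 1.7320508
u_B = 2.3088

2.3088


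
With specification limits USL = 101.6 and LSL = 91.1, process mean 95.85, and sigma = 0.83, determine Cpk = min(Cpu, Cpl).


Cpu = (USL - mean) / (3*sigma) = (101.6 - 95.85) / (3*0.83) = 2.3092
Cpl = (mean - LSL) / (3*sigma) = (95.85 - 91.1) / (3*0.83) = 1.9076
Cpk = min(Cpu, Cpl) = 1.9076

1.9076


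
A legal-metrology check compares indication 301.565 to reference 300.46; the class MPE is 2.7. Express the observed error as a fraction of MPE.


e = indication - reference = 301.565 - 300.46 = 1.1050
|e| = 1.1050
ratio = |e| / MPE = 1.1050 / 2.7
ratio = 0.4093

0.4093


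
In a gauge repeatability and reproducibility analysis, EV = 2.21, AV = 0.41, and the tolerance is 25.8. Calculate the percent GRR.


GRR = sqrt(EV^2 + AV^2) = sqrt(2.21^2 + 0.41^2) = 2.2477099
%GRR = GRR / tol * 100 = 2.2477099 / 25.8 * 100
%GRR = 8.7121

8.7121


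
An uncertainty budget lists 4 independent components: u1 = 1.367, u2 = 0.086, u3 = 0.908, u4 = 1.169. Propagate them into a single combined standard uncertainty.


uc = sqrt(1.367^2 + 0.086^2 + 0.908^2 + 1.169^2)
uc = sqrt(4.06711)
uc = 2.0167

2.0167


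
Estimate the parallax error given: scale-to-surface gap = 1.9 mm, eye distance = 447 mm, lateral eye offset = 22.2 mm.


error = h * offset / d
= 1.9 * 22.2 / 447
= 0.0944

0.0944


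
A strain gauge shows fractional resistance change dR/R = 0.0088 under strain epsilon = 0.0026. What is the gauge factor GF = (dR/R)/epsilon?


GF = (dR/R) / epsilon
= 0.0088 / 0.0026
= 3.3846

3.3846


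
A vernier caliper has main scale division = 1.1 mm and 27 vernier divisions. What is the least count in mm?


LC = MSD / n_div
= 1.1 / 27
= 0.0407

0.0407


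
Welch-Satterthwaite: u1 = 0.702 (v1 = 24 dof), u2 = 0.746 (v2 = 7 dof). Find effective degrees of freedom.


uc = sqrt(u1^2 + u2^2) = sqrt(0.702^2 + 0.746^2) = 1.0243632
v_eff = uc^4 / (u1^4/v1 + u2^4/v2)
= 1.0243632^4 / (0.702^4/24 + 0.746^4/7)
= 1.1010724 / 0.054363285
v_eff = 20.2540

20.2540


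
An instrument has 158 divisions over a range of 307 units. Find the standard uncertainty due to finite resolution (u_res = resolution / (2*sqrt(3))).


resolution = range / divisions
resolution = 307 / 158 = 1.943038
u_res = resolution / (2*sqrt(3))
u_res = 1.943038 / 3.4641016
u_res = 0.5609

0.5609


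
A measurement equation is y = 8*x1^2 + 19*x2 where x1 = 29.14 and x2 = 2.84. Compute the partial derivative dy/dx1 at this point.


y = 8*x1^2 + 19*x2
dy/dx1 = 2*8*x1
Evaluate at x1 = 29.14: c1 = 16 * 29.14
c1 = 466.2400

466.2400


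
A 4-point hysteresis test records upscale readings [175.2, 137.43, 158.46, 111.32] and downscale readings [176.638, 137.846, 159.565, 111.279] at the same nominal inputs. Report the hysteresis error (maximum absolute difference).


|175.2 - 176.638| = 1.4380
|137.43 - 137.846| = 0.4160
|158.46 - 159.565| = 1.1050
|111.32 - 111.279| = 0.0410
hysteresis = max(diffs) = 1.4380

1.4380


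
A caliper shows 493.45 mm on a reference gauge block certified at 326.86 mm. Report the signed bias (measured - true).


Systematic error = measured - true
= 493.45 - 326.86
= 166.5900

166.5900


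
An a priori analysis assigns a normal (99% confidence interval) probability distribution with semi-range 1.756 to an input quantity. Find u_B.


u_B = half_width / 2.576
u_B = 1.756 / 2.576
u_B = 0.6817

0.6817


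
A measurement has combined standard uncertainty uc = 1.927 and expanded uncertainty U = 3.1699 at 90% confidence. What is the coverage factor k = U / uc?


k = U / uc
k = 3.1699 / 1.927
k = 1.645

1.645


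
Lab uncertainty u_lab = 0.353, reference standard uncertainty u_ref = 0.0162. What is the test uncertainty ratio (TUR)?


TUR = u_lab / u_ref
= 0.353 / 0.0162
= 21.7901

21.7901


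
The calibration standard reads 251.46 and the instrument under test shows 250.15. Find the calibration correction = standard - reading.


Correction = standard - reading
= 251.46 - 250.15
= 1.3100

1.3100


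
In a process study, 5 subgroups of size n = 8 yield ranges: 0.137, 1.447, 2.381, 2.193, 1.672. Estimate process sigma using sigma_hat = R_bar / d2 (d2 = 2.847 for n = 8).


R_bar = (0.137 + 1.447 + 2.381 + 2.193 + 1.672) / 5
R_bar = 7.83 / 5 = 1.566
sigma_hat = R_bar / d2 = 1.566 / 2.847 = 0.5501

0.5501


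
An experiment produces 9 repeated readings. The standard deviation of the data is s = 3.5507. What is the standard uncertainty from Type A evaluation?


u_A = s / sqrt(n)
u_A = 3.5507 / sqrt(9)
u_A = 3.5507 / 3
u_A = 1.1836

1.1836


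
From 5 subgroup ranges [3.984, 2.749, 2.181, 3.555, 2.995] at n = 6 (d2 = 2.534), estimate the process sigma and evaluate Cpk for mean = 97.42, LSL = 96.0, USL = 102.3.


R_bar = (3.984 + 2.749 + 2.181 + 3.555 + 2.995) / 5 = 3.0928
sigma = R_bar / d2 = 3.0928 / 2.534 = 1.2205209
Cp = (USL - LSL)/(6*sigma) = (102.3 - 96.0)/(6*1.2205209) = 0.8603
Cpu = (102.3 - 97.42)/(3*1.2205209) = 1.3328
Cpl = (97.42 - 96.0)/(3*1.2205209) = 0.3878
Cpk = min(Cpu, Cpl) = 0.3878

0.3878


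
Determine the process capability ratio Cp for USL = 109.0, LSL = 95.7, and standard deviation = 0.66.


Cp = (USL - LSL) / (6 * sigma)
= (109.0 - 95.7) / (6 * 0.66)
= 13.3000 / 3.9600
= 3.3586

3.3586


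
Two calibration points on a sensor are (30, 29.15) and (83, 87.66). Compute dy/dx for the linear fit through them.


slope = (y2 - y1) / (x2 - x1)
= (87.66 - 29.15) / (83 - 30)
= 58.5100 / 53
= 1.1040

1.1040


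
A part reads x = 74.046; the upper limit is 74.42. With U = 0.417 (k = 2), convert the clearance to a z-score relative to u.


u = U / k = 0.417 / 2 = 0.2085
margin = |USL - x| = |74.42 - 74.046| = 0.374
z = margin / u = 0.374 / 0.2085
z = 1.7938

1.7938


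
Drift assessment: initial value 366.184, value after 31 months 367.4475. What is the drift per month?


rate = (v2 - v1) / months
= (367.4475 - 366.184) / 31
= 1.2635 / 31
= 0.0408

0.0408


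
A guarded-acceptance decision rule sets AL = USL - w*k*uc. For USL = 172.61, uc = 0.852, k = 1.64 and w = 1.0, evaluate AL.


U = k * uc = 1.64 * 0.852 = 1.39728
guard band g = w * U = 1.0 * 1.39728 = 1.39728
AL = USL - g = 172.61 - 1.39728
AL = 171.2127

171.2127


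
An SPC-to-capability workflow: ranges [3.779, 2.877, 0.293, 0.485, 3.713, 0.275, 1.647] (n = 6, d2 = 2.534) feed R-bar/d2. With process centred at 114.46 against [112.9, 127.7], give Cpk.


R_bar = (3.779 + 2.877 + 0.293 + 0.485 + 3.713 + 0.275 + 1.647) / 7 = 1.867
sigma = R_bar / d2 = 1.867 / 2.534 = 0.73677979
Cp = (USL - LSL)/(6*sigma) = (127.7 - 112.9)/(6*0.73677979) = 3.3479
Cpu = (127.7 - 114.46)/(3*0.73677979) = 5.9900
Cpl = (114.46 - 112.9)/(3*0.73677979) = 0.7058
Cpk = min(Cpu, Cpl) = 0.7058

0.7058


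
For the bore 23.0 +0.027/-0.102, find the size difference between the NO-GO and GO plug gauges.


GO = nominal - lower_tol (smallest hole = maximum material condition)
GO = 23.0 - 0.102 = 22.898
NO-GO = nominal + upper_tol (largest hole = least material condition)
NO-GO = 23.0 + 0.027 = 23.027
spread = NO-GO - GO = 23.027 - 22.898 = 0.1290

0.1290


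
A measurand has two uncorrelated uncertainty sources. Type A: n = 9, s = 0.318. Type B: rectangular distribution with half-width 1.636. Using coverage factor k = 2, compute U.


u_A = s / sqrt(n) = 0.318 / sqrt(9) = 0.106
u_B = half_width / sqrt(3) = 1.636 / sqrt(3) = 0.94454504
uc = sqrt(u_A^2 + u_B^2) = sqrt(0.106^2 + 0.94454504^2) = 0.95047427
U = k * uc = 2 * 0.95047427
U = 1.9009

1.9009


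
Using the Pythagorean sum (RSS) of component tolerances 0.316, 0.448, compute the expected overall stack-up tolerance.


RSS = sqrt(0.316^2 + 0.448^2)
= sqrt(0.30056)
= 0.5482

0.5482


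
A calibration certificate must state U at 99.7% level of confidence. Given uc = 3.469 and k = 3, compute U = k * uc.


U = k * uc
U = 3 * 3.469
U = 10.4070

10.4070


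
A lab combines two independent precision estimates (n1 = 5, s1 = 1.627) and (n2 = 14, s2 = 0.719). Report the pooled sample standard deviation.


s_p = sqrt(((n1-1)*s1^2 + (n2-1)*s2^2) / (n1+n2-2))
numerator = (5-1)*1.627^2 + (14-1)*0.719^2 = 10.588516 + 6.720493 = 17.309009
denominator = 5 + 14 - 2 = 17
s_p^2 = 17.309009 / 17 = 1.018177
s_p = sqrt(1.018177) = 1.0090

1.0090


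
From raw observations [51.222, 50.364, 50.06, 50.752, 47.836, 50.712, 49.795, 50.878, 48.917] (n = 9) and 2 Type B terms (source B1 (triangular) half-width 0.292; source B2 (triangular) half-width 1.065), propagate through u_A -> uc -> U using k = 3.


mean = (51.222 + 50.364 + 50.06 + 50.752 + 47.836 + 50.712 + 49.795 + 50.878 + 48.917) / 9 = 50.05955556
s = sqrt(sum((x - mean)^2)/(n-1)) = 1.0804282
u_A = s / sqrt(n) = 1.0804282 / sqrt(9) = 0.36014273
u_B1 = 0.292 / sqrt(6) = 0.1192085
u_B2 = 1.065 / sqrt(6) = 0.43478443
uc = sqrt(0.36014273^2 + 0.1192085^2 + 0.43478443^2) = 0.57701902
U = k * uc = 3 * 0.57701902
U = 1.7311

1.7311


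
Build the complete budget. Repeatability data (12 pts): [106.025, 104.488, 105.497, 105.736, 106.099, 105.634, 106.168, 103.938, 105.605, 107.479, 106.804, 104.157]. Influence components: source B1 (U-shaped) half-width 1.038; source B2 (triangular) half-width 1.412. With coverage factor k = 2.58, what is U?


mean = (106.025 + 104.488 + 105.497 + 105.736 + 106.099 + 105.634 + 106.168 + 103.938 + 105.605 + 107.479 + 106.804 + 104.157) / 12 = 105.6358333
s = sqrt(sum((x - mean)^2)/(n-1)) = 1.0369721
u_A = s / sqrt(n) = 1.0369721 / sqrt(12) = 0.29934806
u_B1 = 1.038 / sqrt(2) = 0.73397684
u_B2 = 1.412 / sqrt(6) = 0.57644659
uc = sqrt(0.29934806^2 + 0.73397684^2 + 0.57644659^2) = 0.98011322
U = k * uc = 2.58 * 0.98011322
U = 2.5287

2.5287


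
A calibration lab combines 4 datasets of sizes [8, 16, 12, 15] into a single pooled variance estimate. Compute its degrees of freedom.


nu = sum_i (n_i - 1)
nu = ((8 - 1) + (16 - 1) + (12 - 1) + (15 - 1))
nu = 7 + 15 + 11 + 14
nu = 47

47


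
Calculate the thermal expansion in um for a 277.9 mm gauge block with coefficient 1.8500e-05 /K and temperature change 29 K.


dL = L * alpha * dT
= 277.9 * 1.8500e-05 * 29
= 0.1490933 mm
dL_um = 0.1490933 * 1000 = 149.0933 um

149.0933


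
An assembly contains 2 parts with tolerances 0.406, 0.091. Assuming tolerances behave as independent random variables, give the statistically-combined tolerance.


RSS = sqrt(0.406^2 + 0.091^2)
= sqrt(0.173117)
= 0.4161

0.4161


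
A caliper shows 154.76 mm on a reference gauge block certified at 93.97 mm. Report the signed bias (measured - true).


Systematic error = measured - true
= 154.76 - 93.97
= 60.7900

60.7900


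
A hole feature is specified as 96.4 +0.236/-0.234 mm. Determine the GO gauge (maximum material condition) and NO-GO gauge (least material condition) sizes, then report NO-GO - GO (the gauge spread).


GO = nominal - lower_tol (smallest hole = maximum material condition)
GO = 96.4 - 0.234 = 96.166
NO-GO = nominal + upper_tol (largest hole = least material condition)
NO-GO = 96.4 + 0.236 = 96.636
spread = NO-GO - GO = 96.636 - 96.166 = 0.4700

0.4700


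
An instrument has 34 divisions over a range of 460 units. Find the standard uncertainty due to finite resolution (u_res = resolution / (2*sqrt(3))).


resolution = range / divisions
resolution = 460 / 34 = 13.529412
u_res = resolution / (2*sqrt(3))
u_res = 13.529412 / 3.4641016
u_res = 3.9056

3.9056


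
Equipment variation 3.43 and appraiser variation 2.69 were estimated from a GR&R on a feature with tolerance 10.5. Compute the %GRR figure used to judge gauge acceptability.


GRR = sqrt(EV^2 + AV^2) = sqrt(3.43^2 + 2.69^2) = 4.3590136
%GRR = GRR / tol * 100 = 4.3590136 / 10.5 * 100
%GRR = 41.5144

41.5144


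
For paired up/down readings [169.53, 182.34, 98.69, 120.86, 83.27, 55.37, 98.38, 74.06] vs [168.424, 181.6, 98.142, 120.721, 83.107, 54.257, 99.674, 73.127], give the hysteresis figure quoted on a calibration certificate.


|169.53 - 168.424| = 1.1060
|182.34 - 181.6| = 0.7400
|98.69 - 98.142| = 0.5480
|120.86 - 120.721| = 0.1390
|83.27 - 83.107| = 0.1630
|55.37 - 54.257| = 1.1130
|98.38 - 99.674| = 1.2940
|74.06 - 73.127| = 0.9330
hysteresis = max(diffs) = 1.2940

1.2940


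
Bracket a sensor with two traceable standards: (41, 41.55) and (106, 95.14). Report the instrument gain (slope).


slope = (y2 - y1) / (x2 - x1)
= (95.14 - 41.55) / (106 - 41)
= 53.5900 / 65
= 0.8245

0.8245


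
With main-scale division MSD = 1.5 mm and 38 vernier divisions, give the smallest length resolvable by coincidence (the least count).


LC = MSD / n_div
= 1.5 / 38
= 0.0395

0.0395


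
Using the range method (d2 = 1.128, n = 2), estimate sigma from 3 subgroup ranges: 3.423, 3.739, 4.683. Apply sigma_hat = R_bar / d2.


R_bar = (3.423 + 3.739 + 4.683) / 3
R_bar = 11.845 / 3 = 3.9483333
sigma_hat = R_bar / d2 = 3.9483333 / 1.128 = 3.5003

3.5003


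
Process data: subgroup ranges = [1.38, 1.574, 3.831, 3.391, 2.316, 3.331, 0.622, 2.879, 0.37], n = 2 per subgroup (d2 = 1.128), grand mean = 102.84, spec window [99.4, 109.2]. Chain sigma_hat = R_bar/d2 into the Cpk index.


R_bar = (1.38 + 1.574 + 3.831 + 3.391 + 2.316 + 3.331 + 0.622 + 2.879 + 0.37) / 9 = 2.1882222
sigma = R_bar / d2 = 2.1882222 / 1.128 = 1.9399133
Cp = (USL - LSL)/(6*sigma) = (109.2 - 99.4)/(6*1.9399133) = 0.8420
Cpu = (109.2 - 102.84)/(3*1.9399133) = 1.0928
Cpl = (102.84 - 99.4)/(3*1.9399133) = 0.5911
Cpk = min(Cpu, Cpl) = 0.5911

0.5911


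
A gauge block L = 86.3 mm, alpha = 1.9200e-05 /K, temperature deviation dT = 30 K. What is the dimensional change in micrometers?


dL = L * alpha * dT
= 86.3 * 1.9200e-05 * 30
= 0.0497088 mm
dL_um = 0.0497088 * 1000 = 49.7088 um

49.7088


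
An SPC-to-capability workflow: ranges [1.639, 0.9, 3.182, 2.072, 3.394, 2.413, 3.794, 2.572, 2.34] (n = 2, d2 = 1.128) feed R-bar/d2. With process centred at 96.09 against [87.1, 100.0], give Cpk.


R_bar = (1.639 + 0.9 + 3.182 + 2.072 + 3.394 + 2.413 + 3.794 + 2.572 + 2.34) / 9 = 2.4784444
sigma = R_bar / d2 = 2.4784444 / 1.128 = 2.1972025
Cp = (USL - LSL)/(6*sigma) = (100.0 - 87.1)/(6*2.1972025) = 0.9785
Cpu = (100.0 - 96.09)/(3*2.1972025) = 0.5932
Cpl = (96.09 - 87.1)/(3*2.1972025) = 1.3639
Cpk = min(Cpu, Cpl) = 0.5932

0.5932


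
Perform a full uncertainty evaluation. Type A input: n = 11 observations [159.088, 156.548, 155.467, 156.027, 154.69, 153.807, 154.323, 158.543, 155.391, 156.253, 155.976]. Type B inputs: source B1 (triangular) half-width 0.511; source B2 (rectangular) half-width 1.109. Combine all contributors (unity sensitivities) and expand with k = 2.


mean = (159.088 + 156.548 + 155.467 + 156.027 + 154.69 + 153.807 + 154.323 + 158.543 + 155.391 + 156.253 + 155.976) / 11 = 156.0102727
s = sqrt(sum((x - mean)^2)/(n-1)) = 1.623567
u_A = s / sqrt(n) = 1.623567 / sqrt(11) = 0.48952387
u_B1 = 0.511 / sqrt(6) = 0.20861488
u_B2 = 1.109 / sqrt(3) = 0.64028145
uc = sqrt(0.48952387^2 + 0.20861488^2 + 0.64028145^2) = 0.83253476
U = k * uc = 2 * 0.83253476
U = 1.6651

1.6651


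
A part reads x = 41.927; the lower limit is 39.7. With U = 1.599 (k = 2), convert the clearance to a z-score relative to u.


u = U / k = 1.599 / 2 = 0.7995
margin = |LSL - x| = |39.7 - 41.927| = 2.227
z = margin / u = 2.227 / 0.7995
z = 2.7855

2.7855


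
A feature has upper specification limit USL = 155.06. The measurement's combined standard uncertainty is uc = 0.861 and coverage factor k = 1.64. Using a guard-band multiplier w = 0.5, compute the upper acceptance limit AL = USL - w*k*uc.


U = k * uc = 1.64 * 0.861 = 1.41204
guard band g = w * U = 0.5 * 1.41204 = 0.70602
AL = USL - g = 155.06 - 0.70602
AL = 154.3540

154.3540


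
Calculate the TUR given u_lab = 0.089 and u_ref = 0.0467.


TUR = u_lab / u_ref
= 0.089 / 0.0467
= 1.9058

1.9058


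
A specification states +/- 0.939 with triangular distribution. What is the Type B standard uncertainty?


u_B = half_width / sqrt(6)
u_B = 0.939 / 2.4494897
u_B = 0.3833

0.3833


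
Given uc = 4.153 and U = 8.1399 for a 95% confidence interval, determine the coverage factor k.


k = U / uc
k = 8.1399 / 4.153
k = 1.96

1.96


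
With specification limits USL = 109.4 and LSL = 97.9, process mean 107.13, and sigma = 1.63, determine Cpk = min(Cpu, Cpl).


Cpu = (USL - mean) / (3*sigma) = (109.4 - 107.13) / (3*1.63) = 0.4642
Cpl = (mean - LSL) / (3*sigma) = (107.13 - 97.9) / (3*1.63) = 1.8875
Cpk = min(Cpu, Cpl) = 0.4642

0.4642


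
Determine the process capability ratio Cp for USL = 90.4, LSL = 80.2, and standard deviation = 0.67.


Cp = (USL - LSL) / (6 * sigma)
= (90.4 - 80.2) / (6 * 0.67)
= 10.2000 / 4.0200
= 2.5373

2.5373


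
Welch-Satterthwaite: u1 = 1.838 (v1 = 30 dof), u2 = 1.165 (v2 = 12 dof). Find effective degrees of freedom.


uc = sqrt(u1^2 + u2^2) = sqrt(1.838^2 + 1.165^2) = 2.1761133
v_eff = uc^4 / (u1^4/v1 + u2^4/v2)
= 2.1761133^4 / (1.838^4/30 + 1.165^4/12)
= 22.424668 / 0.53392273
v_eff = 41.9998

41.9998


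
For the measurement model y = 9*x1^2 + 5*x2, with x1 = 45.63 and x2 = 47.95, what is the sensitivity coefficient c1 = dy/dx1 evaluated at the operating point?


y = 9*x1^2 + 5*x2
dy/dx1 = 2*9*x1
Evaluate at x1 = 45.63: c1 = 18 * 45.63
c1 = 821.3400

821.3400


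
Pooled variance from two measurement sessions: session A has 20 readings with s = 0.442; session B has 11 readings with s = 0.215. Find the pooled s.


s_p = sqrt(((n1-1)*s1^2 + (n2-1)*s2^2) / (n1+n2-2))
numerator = (20-1)*0.442^2 + (11-1)*0.215^2 = 3.711916 + 0.46225 = 4.174166
denominator = 20 + 11 - 2 = 29
s_p^2 = 4.174166 / 29 = 0.14393676
s_p = sqrt(0.14393676) = 0.3794

0.3794


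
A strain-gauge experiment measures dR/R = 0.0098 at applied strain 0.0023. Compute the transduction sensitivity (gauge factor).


GF = (dR/R) / epsilon
= 0.0098 / 0.0023
= 4.2609

4.2609


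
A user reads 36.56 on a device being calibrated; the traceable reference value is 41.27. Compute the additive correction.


Correction = standard - reading
= 41.27 - 36.56
= 4.7100

4.7100


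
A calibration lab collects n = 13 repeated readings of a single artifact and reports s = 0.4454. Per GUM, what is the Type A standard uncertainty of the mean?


u_A = s / sqrt(n)
u_A = 0.4454 / sqrt(13)
u_A = 0.4454 / 3.6055513
u_A = 0.1235

0.1235


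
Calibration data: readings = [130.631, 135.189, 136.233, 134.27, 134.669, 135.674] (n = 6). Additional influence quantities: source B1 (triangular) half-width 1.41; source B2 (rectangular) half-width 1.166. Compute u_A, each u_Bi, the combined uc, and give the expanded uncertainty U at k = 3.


mean = (130.631 + 135.189 + 136.233 + 134.27 + 134.669 + 135.674) / 6 = 134.4443333
s = sqrt(sum((x - mean)^2)/(n-1)) = 1.9944079
u_A = s / sqrt(n) = 1.9944079 / sqrt(6) = 0.81421362
u_B1 = 1.41 / sqrt(6) = 0.57563009
u_B2 = 1.166 / sqrt(3) = 0.67319041
uc = sqrt(0.81421362^2 + 0.57563009^2 + 0.67319041^2) = 1.2031123
U = k * uc = 3 * 1.2031123
U = 3.6093

3.6093


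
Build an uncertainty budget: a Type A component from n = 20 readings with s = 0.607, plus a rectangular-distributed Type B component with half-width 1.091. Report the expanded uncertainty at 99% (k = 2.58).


u_A = s / sqrt(n) = 0.607 / sqrt(20) = 0.13572933
u_B = half_width / sqrt(3) = 1.091 / sqrt(3) = 0.62988914
uc = sqrt(u_A^2 + u_B^2) = sqrt(0.13572933^2 + 0.62988914^2) = 0.64434679
U = k * uc = 2.58 * 0.64434679
U = 1.6624

1.6624


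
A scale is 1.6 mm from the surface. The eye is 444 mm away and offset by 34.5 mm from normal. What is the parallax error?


error = h * offset / d
= 1.6 * 34.5 / 444
= 0.1243

0.1243


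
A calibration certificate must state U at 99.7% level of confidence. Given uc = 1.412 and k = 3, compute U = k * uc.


U = k * uc
U = 3 * 1.412
U = 4.2360

4.2360


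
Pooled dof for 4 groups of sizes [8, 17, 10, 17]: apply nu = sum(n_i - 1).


nu = sum_i (n_i - 1)
nu = ((8 - 1) + (17 - 1) + (10 - 1) + (17 - 1))
nu = 7 + 16 + 9 + 16
nu = 48

48


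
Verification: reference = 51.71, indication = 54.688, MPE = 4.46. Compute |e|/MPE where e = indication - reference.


e = indication - reference = 54.688 - 51.71 = 2.9780
|e| = 2.9780
ratio = |e| / MPE = 2.9780 / 4.46
ratio = 0.6677

0.6677


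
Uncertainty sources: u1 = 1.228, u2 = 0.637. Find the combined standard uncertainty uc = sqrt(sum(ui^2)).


uc = sqrt(1.228^2 + 0.637^2)
uc = sqrt(1.913753)
uc = 1.3834

1.3834


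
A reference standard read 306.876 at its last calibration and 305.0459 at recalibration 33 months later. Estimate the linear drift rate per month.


rate = (v2 - v1) / months
= (305.0459 - 306.876) / 33
= -1.8301 / 33
= -0.0555

-0.0555


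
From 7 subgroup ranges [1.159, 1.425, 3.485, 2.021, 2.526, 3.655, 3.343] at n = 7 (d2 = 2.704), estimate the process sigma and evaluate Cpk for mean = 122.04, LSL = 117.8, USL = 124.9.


R_bar = (1.159 + 1.425 + 3.485 + 2.021 + 2.526 + 3.655 + 3.343) / 7 = 2.5162857
sigma = R_bar / d2 = 2.5162857 / 2.704 = 0.93057903
Cp = (USL - LSL)/(6*sigma) = (124.9 - 117.8)/(6*0.93057903) = 1.2716
Cpu = (124.9 - 122.04)/(3*0.93057903) = 1.0245
Cpl = (122.04 - 117.8)/(3*0.93057903) = 1.5188
Cpk = min(Cpu, Cpl) = 1.0245

1.0245


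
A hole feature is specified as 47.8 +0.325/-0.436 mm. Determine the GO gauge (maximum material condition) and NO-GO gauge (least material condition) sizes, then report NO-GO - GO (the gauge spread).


GO = nominal - lower_tol (smallest hole = maximum material condition)
GO = 47.8 - 0.436 = 47.364
NO-GO = nominal + upper_tol (largest hole = least material condition)
NO-GO = 47.8 + 0.325 = 48.125
spread = NO-GO - GO = 48.125 - 47.364 = 0.7610

0.7610


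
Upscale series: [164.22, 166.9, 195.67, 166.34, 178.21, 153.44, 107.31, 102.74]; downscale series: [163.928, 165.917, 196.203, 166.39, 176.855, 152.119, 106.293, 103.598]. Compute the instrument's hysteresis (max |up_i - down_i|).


|164.22 - 163.928| = 0.2920
|166.9 - 165.917| = 0.9830
|195.67 - 196.203| = 0.5330
|166.34 - 166.39| = 0.0500
|178.21 - 176.855| = 1.3550
|153.44 - 152.119| = 1.3210
|107.31 - 106.293| = 1.0170
|102.74 - 103.598| = 0.8580
hysteresis = max(diffs) = 1.3550

1.3550
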